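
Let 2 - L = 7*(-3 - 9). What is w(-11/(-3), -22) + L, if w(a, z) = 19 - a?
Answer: 304/3 ≈ 101.33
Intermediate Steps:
L = 86 (L = 2 - 7*(-3 - 9) = 2 - 7*(-12) = 2 - 1*(-84) = 2 + 84 = 86)
w(-11/(-3), -22) + L = (19 - (-11)/(-3)) + 86 = (19 - (-11)*(-1)/3) + 86 = (19 - 1*11/3) + 86 = (19 - 11/3) + 86 = 46/3 + 86 = 304/3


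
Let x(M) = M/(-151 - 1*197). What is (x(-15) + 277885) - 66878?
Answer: 24476817/116 ≈ 2.1101e+5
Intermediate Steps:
x(M) = -M/348 (x(M) = M/(-151 - 197) = M/(-348) = M*(-1/348) = -M/348)
(x(-15) + 277885) - 66878 = (-1/348*(-15) + 277885) - 66878 = (5/116 + 277885) - 66878 = 32234665/116 - 66878 = 24476817/116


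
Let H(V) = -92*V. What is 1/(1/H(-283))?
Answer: 26036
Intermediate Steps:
1/(1/H(-283)) = 1/(1/(-92*(-283))) = 1/(1/26036) = 26036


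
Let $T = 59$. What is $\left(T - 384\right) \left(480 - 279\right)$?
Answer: $-65325$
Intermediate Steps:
$\left(T - 384\right) \left(480 - 279\right) = \left(59 - 384\right) \left(480 - 279\right) = \left(-325\right) 201 = -65325$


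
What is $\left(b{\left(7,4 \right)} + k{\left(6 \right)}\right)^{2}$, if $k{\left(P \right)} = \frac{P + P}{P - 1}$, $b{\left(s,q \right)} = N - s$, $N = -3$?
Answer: $\frac{1444}{25} \approx 57.76$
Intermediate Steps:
$b{\left(s,q \right)} = -3 - s$
$k{\left(P \right)} = \frac{2 P}{-1 + P}$
$\left(b{\left(7,4 \right)} + k{\left(6 \right)}\right)^{2} = \left(\left(-3 - 7\right) + 2 \cdot 6 \frac{1}{-1 + 6}\right)^{2} = \left(\left(-3 - 7\right) + 2 \cdot 6 \cdot \frac{1}{5}\right)^{2} = \left(-10 + 2 \cdot 6 \cdot \frac{1}{5}\right)^{2} = \left(-10 + \frac{12}{5}\right)^{2} = \left(- \frac{38}{5}\right)^{2} = \frac{1444}{25}$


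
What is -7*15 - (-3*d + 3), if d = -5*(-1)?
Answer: -93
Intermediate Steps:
d = 5
-7*15 - (-3*d + 3) = -7*15 - (-3*5 + 3) = -105 - (-15 + 3) = -105 - 1*(-12) = -105 + 12 = -93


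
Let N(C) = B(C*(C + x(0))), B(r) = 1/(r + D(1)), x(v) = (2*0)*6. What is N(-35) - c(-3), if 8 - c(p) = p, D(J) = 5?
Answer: -13529/1230 ≈ -10.999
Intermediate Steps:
x(v) = 0 (x(v) = 0*6 = 0)
B(r) = 1/(5 + r) (B(r) = 1/(r + 5) = 1/(5 + r))
N(C) = 1/(5 + C²) (N(C) = 1/(5 + C*(C + 0)) = 1/(5 + C*C) = 1/(5 + C²))
c(p) = 8 - p
N(-35) - c(-3) = 1/(5 + (-35)²) - (8 - 1*(-3)) = 1/(5 + 1225) - (8 + 3) = 1/1230 - 1*11 = 1/1230 - 11 = -13529/1230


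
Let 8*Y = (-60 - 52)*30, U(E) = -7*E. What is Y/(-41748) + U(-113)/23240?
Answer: 72761/1650040 ≈ 0.044097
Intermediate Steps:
Y = -420 (Y = ((-60 - 52)*30)/8 = (-112*30)/8 = (⅛)*(-3360) = -420)
Y/(-41748) + U(-113)/23240 = -420/(-41748) - 7*(-113)/23240 = -420*(-1/41748) + 791*(1/23240) = 5/497 + 113/3320 = 72761/1650040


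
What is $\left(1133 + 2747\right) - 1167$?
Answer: $2713$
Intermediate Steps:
$\left(1133 + 2747\right) - 1167 = 3880 - 1167 = 2713$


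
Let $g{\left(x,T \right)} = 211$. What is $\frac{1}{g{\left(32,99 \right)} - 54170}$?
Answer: $- \frac{1}{53959} \approx -1.8533 \cdot 10^{-5}$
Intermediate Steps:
$\frac{1}{g{\left(32,99 \right)} - 54170} = \frac{1}{211 - 54170} = \frac{1}{-53959} = - \frac{1}{53959}$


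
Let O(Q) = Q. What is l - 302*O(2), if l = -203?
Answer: -807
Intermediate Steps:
l - 302*O(2) = -203 - 302*2 = -203 - 604 = -807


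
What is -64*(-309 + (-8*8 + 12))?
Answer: 23104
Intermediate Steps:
-64*(-309 + (-8*8 + 12)) = -64*(-309 + (-64 + 12)) = -64*(-309 - 52) = -64*(-361) = 23104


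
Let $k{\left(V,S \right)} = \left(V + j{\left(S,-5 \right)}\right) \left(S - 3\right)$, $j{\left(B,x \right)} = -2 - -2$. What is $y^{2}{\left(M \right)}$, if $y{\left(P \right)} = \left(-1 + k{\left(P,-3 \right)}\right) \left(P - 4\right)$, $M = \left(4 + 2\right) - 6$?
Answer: $16$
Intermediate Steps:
$j{\left(B,x \right)} = 0$ ($j{\left(B,x \right)} = -2 + 2 = 0$)
$k{\left(V,S \right)} = V \left(-3 + S\right)$ ($k{\left(V,S \right)} = \left(V + 0\right) \left(S - 3\right) = V \left(-3 + S\right)$)
$M = 0$ ($M = 6 - 6 = 0$)
$y{\left(P \right)} = \left(-1 - 6 P\right) \left(-4 + P\right)$ ($y{\left(P \right)} = \left(-1 + P \left(-3 - 3\right)\right) \left(P - 4\right) = \left(-1 + P \left(-6\right)\right) \left(-4 + P\right) = \left(-1 - 6 P\right) \left(-4 + P\right)$)
$y^{2}{\left(M \right)} = \left(4 - 6 \cdot 0^{2} + 23 \cdot 0\right)^{2} = \left(4 - 0 + 0\right)^{2} = \left(4 + 0 + 0\right)^{2} = 4^{2} = 16$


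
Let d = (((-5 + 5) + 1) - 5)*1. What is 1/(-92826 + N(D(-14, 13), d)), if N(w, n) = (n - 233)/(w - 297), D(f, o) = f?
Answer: -311/28868649 ≈ -1.0773e-5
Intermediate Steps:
d = -4 (d = ((0 + 1) - 5)*1 = (1 - 5)*1 = -4*1 = -4)
N(w, n) = (-233 + n)/(-297 + w)
1/(-92826 + N(D(-14, 13), d)) = 1/(-92826 + (-233 - 4)/(-297 - 14)) = 1/(-92826 - 237/(-311)) = 1/(-92826 - 1/311*(-237)) = 1/(-92826 + 237/311) = 1/(-28868649/311) = -311/28868649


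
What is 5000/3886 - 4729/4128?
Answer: 1131553/8020704 ≈ 0.14108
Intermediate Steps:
5000/3886 - 4729/4128 = 5000*(1/3886) - 4729*1/4128 = 2500/1943 - 4729/4128 = 1131553/8020704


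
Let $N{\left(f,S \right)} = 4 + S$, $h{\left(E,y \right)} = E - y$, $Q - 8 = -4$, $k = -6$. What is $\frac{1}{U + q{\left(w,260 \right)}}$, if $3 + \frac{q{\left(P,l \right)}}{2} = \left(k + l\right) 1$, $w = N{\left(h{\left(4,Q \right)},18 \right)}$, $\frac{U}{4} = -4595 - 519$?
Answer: $- \frac{1}{19954} \approx -5.0115 \cdot 10^{-5}$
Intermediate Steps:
$Q = 4$ ($Q = 8 - 4 = 4$)
$U = -20456$ ($U = 4 \left(-4595 - 519\right) = 4 \left(-5114\right) = -20456$)
$w = 22$ ($w = 4 + 18 = 22$)
$q{\left(P,l \right)} = -18 + 2 l$ ($q{\left(P,l \right)} = -6 + 2 \left(-6 + l\right) 1 = -6 + 2 \left(-6 + l\right) = -6 + \left(-12 + 2 l\right) = -18 + 2 l$)
$\frac{1}{U + q{\left(w,260 \right)}} = \frac{1}{-20456 + \left(-18 + 2 \cdot 260\right)} = \frac{1}{-20456 + \left(-18 + 520\right)} = \frac{1}{-20456 + 502} = \frac{1}{-19954} = - \frac{1}{19954}$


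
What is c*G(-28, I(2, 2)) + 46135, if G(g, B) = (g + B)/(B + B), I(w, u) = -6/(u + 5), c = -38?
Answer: 136486/3 ≈ 45495.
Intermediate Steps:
I(w, u) = -6/(5 + u)
G(g, B) = (B + g)/(2*B) (G(g, B) = (B + g)/((2*B)) = (B + g)*(1/(2*B)) = (B + g)/(2*B))
c*G(-28, I(2, 2)) + 46135 = -19*(-6/(5 + 2) - 28)/((-6/(5 + 2))) + 46135 = -19*(-6/7 - 28)/((-6/7)) + 46135 = -19*(-6*1/7 - 28)/((-6*1/7)) + 46135 = -19*(-6/7 - 28)/(-6/7) + 46135 = -19*(-7)*(-202)/(6*7) + 46135 = -38*101/6 + 46135 = -1919/3 + 46135 = 136486/3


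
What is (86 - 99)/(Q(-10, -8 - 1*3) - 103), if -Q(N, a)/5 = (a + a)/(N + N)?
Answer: 26/217 ≈ 0.11982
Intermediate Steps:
Q(N, a) = -5*a/N (Q(N, a) = -5*(a + a)/(N + N) = -5*2*a/(2*N) = -5*2*a*1/(2*N) = -5*a/N)
(86 - 99)/(Q(-10, -8 - 1*3) - 103) = (86 - 99)/(-5*(-8 - 1*3)/(-10) - 103) = -13/(-5*(-8 - 3)*(-⅒) - 103) = -13/(-5*(-11)*(-⅒) - 103) = -13/(-11/2 - 103) = -13/(-217/2) = -13*(-2/217) = 26/217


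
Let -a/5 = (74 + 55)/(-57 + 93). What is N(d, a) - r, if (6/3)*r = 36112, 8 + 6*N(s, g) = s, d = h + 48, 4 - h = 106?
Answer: -54199/3 ≈ -18066.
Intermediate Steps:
h = -102 (h = 4 - 1*106 = 4 - 106 = -102)
d = -54 (d = -102 + 48 = -54)
a = -215/12 (a = -5*(74 + 55)/(-57 + 93) = -645/36 = -5*43/12 = -215/12 ≈ -17.917)
N(s, g) = -4/3 + s/6
r = 18056 (r = (½)*36112 = 18056)
N(d, a) - r = (-4/3 + (⅙)*(-54)) - 1*18056 = (-4/3 - 9) - 18056 = -31/3 - 18056 = -54199/3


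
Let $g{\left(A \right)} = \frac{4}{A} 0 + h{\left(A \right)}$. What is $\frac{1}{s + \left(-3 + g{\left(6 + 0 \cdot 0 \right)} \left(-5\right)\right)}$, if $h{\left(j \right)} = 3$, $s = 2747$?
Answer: $\frac{1}{2729} \approx 0.00036643$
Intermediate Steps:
$g{\left(A \right)} = 3$ ($g{\left(A \right)} = \frac{4}{A} 0 + 3 = 0 + 3 = 3$)
$\frac{1}{s + \left(-3 + g{\left(6 + 0 \cdot 0 \right)} \left(-5\right)\right)} = \frac{1}{2747 + \left(-3 + 3 \left(-5\right)\right)} = \frac{1}{2747 - 18} = \frac{1}{2729}$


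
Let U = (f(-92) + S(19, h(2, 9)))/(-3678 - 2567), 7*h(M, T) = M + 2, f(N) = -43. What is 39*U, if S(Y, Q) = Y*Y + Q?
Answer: -17394/8743 ≈ -1.9895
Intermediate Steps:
h(M, T) = 2/7 + M/7 (h(M, T) = (M + 2)/7 = (2 + M)/7 = 2/7 + M/7)
S(Y, Q) = Q + Y**2 (S(Y, Q) = Y**2 + Q = Q + Y**2)
U = -446/8743 (U = (-43 + ((2/7 + (1/7)*2) + 19**2))/(-3678 - 2567) = (-43 + ((2/7 + 2/7) + 361))/(-6245) = (-43 + (4/7 + 361))*(-1/6245) = (-43 + 2531/7)*(-1/6245) = (2230/7)*(-1/6245) = -446/8743 ≈ -0.051012)
39*U = 39*(-446/8743) = -17394/8743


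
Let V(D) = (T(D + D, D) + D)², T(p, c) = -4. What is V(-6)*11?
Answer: 1100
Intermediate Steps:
V(D) = (-4 + D)²
V(-6)*11 = (-4 - 6)²*11 = (-10)²*11 = 100*11 = 1100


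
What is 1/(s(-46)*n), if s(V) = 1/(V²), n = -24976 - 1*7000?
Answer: -529/7994 ≈ -0.066175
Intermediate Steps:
n = -31976 (n = -24976 - 7000 = -31976)
s(V) = V⁻²
1/(s(-46)*n) = 1/((-46)⁻²*(-31976)) = -1/31976/(1/2116) = 2116*(-1/31976) = -529/7994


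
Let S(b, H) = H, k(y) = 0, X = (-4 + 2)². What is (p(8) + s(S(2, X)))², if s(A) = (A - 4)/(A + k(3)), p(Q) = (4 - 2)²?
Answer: 16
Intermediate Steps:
X = 4 (X = (-2)² = 4)
p(Q) = 4 (p(Q) = 2² = 4)
s(A) = (-4 + A)/A (s(A) = (A - 4)/(A + 0) = (-4 + A)/A)
(p(8) + s(S(2, X)))² = (4 + (-4 + 4)/4)² = (4 + (¼)*0)² = (4 + 0)² = 4² = 16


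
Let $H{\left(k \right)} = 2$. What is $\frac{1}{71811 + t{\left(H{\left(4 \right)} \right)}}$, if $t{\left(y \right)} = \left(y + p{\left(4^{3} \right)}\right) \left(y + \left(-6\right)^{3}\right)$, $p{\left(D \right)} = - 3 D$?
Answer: $\frac{1}{112471} \approx 8.8912 \cdot 10^{-6}$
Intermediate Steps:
$t{\left(y \right)} = \left(-216 + y\right) \left(-192 + y\right)$ ($t{\left(y \right)} = \left(y - 3 \cdot 4^{3}\right) \left(y + \left(-6\right)^{3}\right) = \left(y - 192\right) \left(y - 216\right) = \left(y - 192\right) \left(-216 + y\right) = \left(-192 + y\right) \left(-216 + y\right) = \left(-216 + y\right) \left(-192 + y\right)$)
$\frac{1}{71811 + t{\left(H{\left(4 \right)} \right)}} = \frac{1}{71811 + \left(41472 + 2^{2} - 816\right)} = \frac{1}{71811 + \left(41472 + 4 - 816\right)} = \frac{1}{71811 + 40660} = \frac{1}{112471}$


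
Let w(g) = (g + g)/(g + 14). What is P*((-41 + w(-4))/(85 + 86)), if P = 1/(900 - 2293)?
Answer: 11/62685 ≈ 0.00017548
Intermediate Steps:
w(g) = 2*g/(14 + g) (w(g) = (2*g)/(14 + g) = 2*g/(14 + g))
P = -1/1393 (P = 1/(-1393) = -1/1393 ≈ -0.00071787)
P*((-41 + w(-4))/(85 + 86)) = -(-41 + 2*(-4)/(14 - 4))/(1393*(85 + 86)) = -(-41 + 2*(-4)/10)/(1393*171) = -(-41 + 2*(-4)*(1/10))/(1393*171) = -(-41 - 4/5)/(1393*171) = -(-209)/(6965*171) = -1/1393*(-11/45) = 11/62685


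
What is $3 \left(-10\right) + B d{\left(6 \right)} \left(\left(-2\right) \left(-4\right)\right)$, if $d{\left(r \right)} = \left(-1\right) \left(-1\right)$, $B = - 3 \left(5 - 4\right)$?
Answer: $-54$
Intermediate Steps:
$B = -3$ ($B = \left(-3\right) 1 = -3$)
$d{\left(r \right)} = 1$
$3 \left(-10\right) + B d{\left(6 \right)} \left(\left(-2\right) \left(-4\right)\right) = 3 \left(-10\right) + \left(-3\right) 1 \left(\left(-2\right) \left(-4\right)\right) = -30 - 24 = -54$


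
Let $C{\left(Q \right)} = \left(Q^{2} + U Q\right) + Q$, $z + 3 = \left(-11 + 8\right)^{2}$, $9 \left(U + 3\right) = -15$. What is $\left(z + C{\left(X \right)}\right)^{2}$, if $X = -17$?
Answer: $\frac{1149184}{9} \approx 1.2769 \cdot 10^{5}$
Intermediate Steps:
$U = - \frac{14}{3}$ ($U = -3 + \frac{1}{9} \left(-15\right) = -3 - \frac{5}{3} = - \frac{14}{3} \approx -4.6667$)
$z = 6$ ($z = -3 + \left(-11 + 8\right)^{2} = -3 + \left(-3\right)^{2} = -3 + 9 = 6$)
$C{\left(Q \right)} = Q^{2} - \frac{11 Q}{3}$ ($C{\left(Q \right)} = \left(Q^{2} - \frac{14 Q}{3}\right) + Q = Q^{2} - \frac{11 Q}{3}$)
$\left(z + C{\left(X \right)}\right)^{2} = \left(6 + \frac{1}{3} \left(-17\right) \left(-11 + 3 \left(-17\right)\right)\right)^{2} = \left(6 + \frac{1}{3} \left(-17\right) \left(-11 - 51\right)\right)^{2} = \left(6 + \frac{1}{3} \left(-17\right) \left(-62\right)\right)^{2} = \left(6 + \frac{1054}{3}\right)^{2} = \left(\frac{1072}{3}\right)^{2} = \frac{1149184}{9}$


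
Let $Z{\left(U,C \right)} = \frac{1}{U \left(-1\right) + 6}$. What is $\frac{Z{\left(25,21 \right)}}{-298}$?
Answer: $\frac{1}{5662} \approx 0.00017662$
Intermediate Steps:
$Z{\left(U,C \right)} = \frac{1}{6 - U}$ ($Z{\left(U,C \right)} = \frac{1}{- U + 6} = \frac{1}{6 - U}$)
$\frac{Z{\left(25,21 \right)}}{-298} = \frac{\left(-1\right) \frac{1}{-6 + 25}}{-298} = - \frac{1}{19} \left(- \frac{1}{298}\right) = \left(-1\right) \frac{1}{19} \left(- \frac{1}{298}\right) = \left(- \frac{1}{19}\right) \left(- \frac{1}{298}\right) = \frac{1}{5662}$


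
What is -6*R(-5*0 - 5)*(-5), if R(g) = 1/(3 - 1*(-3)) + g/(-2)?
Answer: 80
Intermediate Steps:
R(g) = ⅙ - g/2 (R(g) = 1/(3 + 3) + g*(-½) = 1/6 - g/2 = 1*(⅙) - g/2 = ⅙ - g/2)
-6*R(-5*0 - 5)*(-5) = -6*(⅙ - (-5*0 - 5)/2)*(-5) = -6*(⅙ - (0 - 5)/2)*(-5) = -6*(⅙ - ½*(-5))*(-5) = -6*(⅙ + 5/2)*(-5) = -6*8/3*(-5) = -16*(-5) = 80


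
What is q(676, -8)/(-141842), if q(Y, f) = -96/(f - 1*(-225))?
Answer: 48/15389857 ≈ 3.1189e-6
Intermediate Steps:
q(Y, f) = -96/(225 + f) (q(Y, f) = -96/(f + 225) = -96/(225 + f))
q(676, -8)/(-141842) = -96/(225 - 8)/(-141842) = -96/217*(-1/141842) = 48/15389857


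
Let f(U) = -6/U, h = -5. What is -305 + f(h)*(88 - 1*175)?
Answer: -2047/5 ≈ -409.40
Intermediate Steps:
-305 + f(h)*(88 - 1*175) = -305 + (-6/(-5))*(88 - 1*175) = -305 + (-6*(-1/5))*(88 - 175) = -305 + (6/5)*(-87) = -305 - 522/5 = -2047/5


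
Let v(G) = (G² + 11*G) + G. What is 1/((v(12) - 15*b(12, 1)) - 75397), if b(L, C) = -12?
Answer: -1/74929 ≈ -1.3346e-5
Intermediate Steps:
v(G) = G² + 12*G
1/((v(12) - 15*b(12, 1)) - 75397) = 1/((12*(12 + 12) - 15*(-12)) - 75397) = 1/((12*24 + 180) - 75397) = 1/((288 + 180) - 75397) = 1/(468 - 75397) = 1/(-74929) = -1/74929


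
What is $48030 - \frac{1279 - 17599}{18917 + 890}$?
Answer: $\frac{951346530}{19807} \approx 48031.0$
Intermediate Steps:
$48030 - \frac{1279 - 17599}{18917 + 890} = 48030 - - \frac{16320}{19807} = 48030 + \frac{16320}{19807} = \frac{951346530}{19807}$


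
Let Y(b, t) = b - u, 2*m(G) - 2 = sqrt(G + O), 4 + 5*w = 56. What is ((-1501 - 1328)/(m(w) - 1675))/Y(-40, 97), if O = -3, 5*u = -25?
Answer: -462024/9568741 - 138*sqrt(185)/47843705 ≈ -0.048324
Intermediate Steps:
u = -5 (u = (1/5)*(-25) = -5)
w = 52/5 (w = -4/5 + (1/5)*56 = -4/5 + 56/5 = 52/5 ≈ 10.400)
m(G) = 1 + sqrt(-3 + G)/2 (m(G) = 1 + sqrt(G - 3)/2 = 1 + sqrt(-3 + G)/2)
Y(b, t) = 5 + b (Y(b, t) = b - 1*(-5) = b + 5 = 5 + b)
((-1501 - 1328)/(m(w) - 1675))/Y(-40, 97) = ((-1501 - 1328)/((1 + sqrt(-3 + 52/5)/2) - 1675))/(5 - 40) = -2829/((1 + sqrt(37/5)/2) - 1675)/(-35) = -2829/((1 + (sqrt(185)/5)/2) - 1675)*(-1/35) = -2829/((1 + sqrt(185)/10) - 1675)*(-1/35) = -2829/(-1674 + sqrt(185)/10)*(-1/35) = 2829/(35*(-1674 + sqrt(185)/10))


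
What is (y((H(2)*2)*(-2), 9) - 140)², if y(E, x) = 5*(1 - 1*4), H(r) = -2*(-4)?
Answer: 24025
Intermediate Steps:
H(r) = 8
y(E, x) = -15 (y(E, x) = 5*(1 - 4) = 5*(-3) = -15)
(y((H(2)*2)*(-2), 9) - 140)² = (-15 - 140)² = (-155)² = 24025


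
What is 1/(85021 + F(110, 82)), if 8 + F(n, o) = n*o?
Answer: 1/94033 ≈ 1.0635e-5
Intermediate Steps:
F(n, o) = -8 + n*o
1/(85021 + F(110, 82)) = 1/(85021 + (-8 + 110*82)) = 1/(85021 + (-8 + 9020)) = 1/(85021 + 9012) = 1/94033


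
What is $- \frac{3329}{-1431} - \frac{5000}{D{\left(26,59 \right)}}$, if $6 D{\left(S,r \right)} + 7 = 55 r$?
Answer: $- \frac{16075349}{2316789} \approx -6.9386$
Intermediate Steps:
$D{\left(S,r \right)} = - \frac{7}{6} + \frac{55 r}{6}$
$- \frac{3329}{-1431} - \frac{5000}{D{\left(26,59 \right)}} = - \frac{3329}{-1431} - \frac{5000}{- \frac{7}{6} + \frac{55}{6} \cdot 59} = \left(-3329\right) \left(- \frac{1}{1431}\right) - \frac{5000}{- \frac{7}{6} + \frac{3245}{6}} = \frac{3329}{1431} - \frac{5000}{\frac{1619}{3}} = \frac{3329}{1431} - \frac{15000}{1619} = - \frac{16075349}{2316789}$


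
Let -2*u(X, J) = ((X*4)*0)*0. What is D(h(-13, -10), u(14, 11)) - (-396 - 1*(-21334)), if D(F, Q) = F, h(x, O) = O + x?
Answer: -20961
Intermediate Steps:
u(X, J) = 0 (u(X, J) = -(X*4)*0*0/2 = -(4*X)*0*0/2 = -0*0 = -½*0 = 0)
D(h(-13, -10), u(14, 11)) - (-396 - 1*(-21334)) = (-10 - 13) - (-396 - 1*(-21334)) = -23 - (-396 + 21334) = -23 - 1*20938 = -23 - 20938 = -20961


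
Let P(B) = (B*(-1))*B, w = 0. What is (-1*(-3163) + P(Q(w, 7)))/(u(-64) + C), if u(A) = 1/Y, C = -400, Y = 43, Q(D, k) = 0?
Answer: -136009/17199 ≈ -7.9080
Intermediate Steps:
u(A) = 1/43
P(B) = -B² (P(B) = (-B)*B = -B²)
(-1*(-3163) + P(Q(w, 7)))/(u(-64) + C) = (-1*(-3163) - 1*0²)/(1/43 - 400) = (3163 - 1*0)/(-17199/43) = (3163 + 0)*(-43/17199) = 3163*(-43/17199) = -136009/17199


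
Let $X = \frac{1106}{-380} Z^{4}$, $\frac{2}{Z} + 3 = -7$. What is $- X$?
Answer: $\frac{553}{118750} \approx 0.0046568$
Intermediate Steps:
$Z = - \frac{1}{5}$ ($Z = \frac{2}{-3 - 7} = \frac{2}{-10} = 2 \left(- \frac{1}{10}\right) = - \frac{1}{5} \approx -0.2$)
$X = - \frac{553}{118750}$ ($X = \frac{1106}{-380} \left(- \frac{1}{5}\right)^{4} = 1106 \left(- \frac{1}{380}\right) \frac{1}{625} = \left(- \frac{553}{190}\right) \frac{1}{625} = - \frac{553}{118750} \approx -0.0046568$)
$- X = \left(-1\right) \left(- \frac{553}{118750}\right) = \frac{553}{118750}$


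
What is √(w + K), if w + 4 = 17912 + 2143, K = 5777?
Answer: 2*√6457 ≈ 160.71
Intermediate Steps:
w = 20051 (w = -4 + (17912 + 2143) = -4 + 20055 = 20051)
√(w + K) = √(20051 + 5777) = √25828 = 2*√6457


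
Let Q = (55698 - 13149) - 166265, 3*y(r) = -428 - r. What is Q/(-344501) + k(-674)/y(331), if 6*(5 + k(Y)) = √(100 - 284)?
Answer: 33022653/87158753 - I*√46/759 ≈ 0.37888 - 0.0089359*I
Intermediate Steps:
y(r) = -428/3 - r/3 (y(r) = (-428 - r)/3 = -428/3 - r/3)
Q = -123716 (Q = 42549 - 166265 = -123716)
k(Y) = -5 + I*√46/3 (k(Y) = -5 + √(100 - 284)/6 = -5 + √(-184)/6 = -5 + (2*I*√46)/6 = -5 + I*√46/3)
Q/(-344501) + k(-674)/y(331) = -123716/(-344501) + (-5 + I*√46/3)/(-428/3 - ⅓*331) = -123716*(-1/344501) + (-5 + I*√46/3)/(-428/3 - 331/3) = 123716/344501 + (-5 + I*√46/3)/(-253) = 123716/344501 + (-5 + I*√46/3)*(-1/253) = 123716/344501 + (5/253 - I*√46/759) = 33022653/87158753 - I*√46/759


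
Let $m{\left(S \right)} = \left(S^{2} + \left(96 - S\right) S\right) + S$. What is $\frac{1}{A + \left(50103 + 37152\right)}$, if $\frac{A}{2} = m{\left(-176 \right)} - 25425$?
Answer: $\frac{1}{2261} \approx 0.00044228$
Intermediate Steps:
$m{\left(S \right)} = S + S^{2} + S \left(96 - S\right)$ ($m{\left(S \right)} = \left(S^{2} + S \left(96 - S\right)\right) + S = S + S^{2} + S \left(96 - S\right)$)
$A = -84994$ ($A = 2 \left(97 \left(-176\right) - 25425\right) = 2 \left(-17072 - 25425\right) = 2 \left(-42497\right) = -84994$)
$\frac{1}{A + \left(50103 + 37152\right)} = \frac{1}{-84994 + \left(50103 + 37152\right)} = \frac{1}{-84994 + 87255} = \frac{1}{2261}$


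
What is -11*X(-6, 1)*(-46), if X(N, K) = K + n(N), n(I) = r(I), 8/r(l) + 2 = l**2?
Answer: 10626/17 ≈ 625.06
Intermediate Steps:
r(l) = 8/(-2 + l**2)
n(I) = 8/(-2 + I**2)
X(N, K) = K + 8/(-2 + N**2)
-11*X(-6, 1)*(-46) = -11*(1 + 8/(-2 + (-6)**2))*(-46) = -11*(1 + 8/(-2 + 36))*(-46) = -11*(1 + 8/34)*(-46) = -11*(1 + 8*(1/34))*(-46) = -11*(1 + 4/17)*(-46) = -11*21/17*(-46) = -231/17*(-46) = 10626/17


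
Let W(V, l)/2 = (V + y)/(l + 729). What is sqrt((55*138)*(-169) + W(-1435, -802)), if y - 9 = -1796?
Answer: 37*I*sqrt(4992762)/73 ≈ 1132.5*I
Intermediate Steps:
y = -1787 (y = 9 - 1796 = -1787)
W(V, l) = 2*(-1787 + V)/(729 + l) (W(V, l) = 2*((V - 1787)/(l + 729)) = 2*((-1787 + V)/(729 + l)) = 2*(-1787 + V)/(729 + l))
sqrt((55*138)*(-169) + W(-1435, -802)) = sqrt((55*138)*(-169) + 2*(-1787 - 1435)/(729 - 802)) = sqrt(7590*(-169) + 2*(-3222)/(-73)) = sqrt(-1282710 + 2*(-1/73)*(-3222)) = sqrt(-1282710 + 6444/73) = sqrt(-93631386/73) = 37*I*sqrt(4992762)/73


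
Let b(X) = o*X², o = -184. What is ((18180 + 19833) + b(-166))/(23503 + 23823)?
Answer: -5032291/47326 ≈ -106.33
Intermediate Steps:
b(X) = -184*X²
((18180 + 19833) + b(-166))/(23503 + 23823) = ((18180 + 19833) - 184*(-166)²)/(23503 + 23823) = (38013 - 184*27556)/47326 = (38013 - 5070304)*(1/47326) = -5032291*1/47326 = -5032291/47326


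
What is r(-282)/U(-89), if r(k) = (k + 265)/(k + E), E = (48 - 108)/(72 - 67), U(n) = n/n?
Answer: 17/294 ≈ 0.057823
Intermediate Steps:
U(n) = 1
E = -12 (E = -60/5 = -60*1/5 = -12)
r(k) = (265 + k)/(-12 + k) (r(k) = (k + 265)/(k - 12) = (265 + k)/(-12 + k))
r(-282)/U(-89) = ((265 - 282)/(-12 - 282))/1 = (-17/(-294))*1 = -1/294*(-17)*1 = (17/294)*1 = 17/294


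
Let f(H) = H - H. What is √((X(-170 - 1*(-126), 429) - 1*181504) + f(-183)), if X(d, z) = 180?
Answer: 2*I*√45331 ≈ 425.82*I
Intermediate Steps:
f(H) = 0
√((X(-170 - 1*(-126), 429) - 1*181504) + f(-183)) = √((180 - 1*181504) + 0) = √((180 - 181504) + 0) = √(-181324 + 0) = √(-181324) = 2*I*√45331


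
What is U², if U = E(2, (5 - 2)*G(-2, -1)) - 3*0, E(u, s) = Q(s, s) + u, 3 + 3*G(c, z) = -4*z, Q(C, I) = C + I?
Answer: 16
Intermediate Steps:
G(c, z) = -1 - 4*z/3 (G(c, z) = -1 + (-4*z)/3 = -1 - 4*z/3)
E(u, s) = u + 2*s (E(u, s) = (s + s) + u = 2*s + u = u + 2*s)
U = 4 (U = (2 + 2*((5 - 2)*(-1 - 4/3*(-1)))) - 3*0 = (2 + 2*(3*(-1 + 4/3))) + 0 = (2 + 2*(3*(⅓))) + 0 = (2 + 2*1) + 0 = (2 + 2) + 0 = 4 + 0 = 4)
U² = 4² = 16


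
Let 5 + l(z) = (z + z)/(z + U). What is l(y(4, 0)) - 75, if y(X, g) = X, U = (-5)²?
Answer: -2312/29 ≈ -79.724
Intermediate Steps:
U = 25
l(z) = -5 + 2*z/(25 + z) (l(z) = -5 + (z + z)/(z + 25) = -5 + (2*z)/(25 + z) = -5 + 2*z/(25 + z))
l(y(4, 0)) - 75 = (-125 - 3*4)/(25 + 4) - 75 = (-125 - 12)/29 - 75 = (1/29)*(-137) - 75 = -137/29 - 75 = -2312/29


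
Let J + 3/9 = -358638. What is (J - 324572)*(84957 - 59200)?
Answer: -52792345667/3 ≈ -1.7597e+10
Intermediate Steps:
J = -1075915/3 (J = -⅓ - 358638 = -1075915/3 ≈ -3.5864e+5)
(J - 324572)*(84957 - 59200) = (-1075915/3 - 324572)*(84957 - 59200) = -2049631/3*25757 = -52792345667/3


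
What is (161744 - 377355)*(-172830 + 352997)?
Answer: -38845987037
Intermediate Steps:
(161744 - 377355)*(-172830 + 352997) = -215611*180167 = -38845987037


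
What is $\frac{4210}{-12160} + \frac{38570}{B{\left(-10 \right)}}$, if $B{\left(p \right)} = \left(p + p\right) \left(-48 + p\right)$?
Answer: $\frac{40011}{1216} \approx 32.904$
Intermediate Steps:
$B{\left(p \right)} = 2 p \left(-48 + p\right)$
$\frac{4210}{-12160} + \frac{38570}{B{\left(-10 \right)}} = \frac{4210}{-12160} + \frac{38570}{2 \left(-10\right) \left(-48 - 10\right)} = 4210 \left(- \frac{1}{12160}\right) + \frac{38570}{2 \left(-10\right) \left(-58\right)} = - \frac{421}{1216} + \frac{38570}{1160} = - \frac{421}{1216} + 38570 \cdot \frac{1}{1160} = - \frac{421}{1216} + \frac{133}{4} = \frac{40011}{1216}$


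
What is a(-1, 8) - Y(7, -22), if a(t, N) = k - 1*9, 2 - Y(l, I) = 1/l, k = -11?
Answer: -153/7 ≈ -21.857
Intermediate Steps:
Y(l, I) = 2 - 1/l
a(t, N) = -20 (a(t, N) = -11 - 1*9 = -11 - 9 = -20)
a(-1, 8) - Y(7, -22) = -20 - (2 - 1/7) = -20 - 1*13/7 = -20 - 13/7 = -153/7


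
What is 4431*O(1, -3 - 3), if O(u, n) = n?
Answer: -26586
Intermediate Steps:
4431*O(1, -3 - 3) = 4431*(-3 - 3) = 4431*(-6) = -26586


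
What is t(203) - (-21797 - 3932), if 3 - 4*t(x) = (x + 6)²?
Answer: 29619/2 ≈ 14810.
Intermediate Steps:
t(x) = ¾ - (6 + x)²/4 (t(x) = ¾ - (x + 6)²/4 = ¾ - (6 + x)²/4)
t(203) - (-21797 - 3932) = (¾ - (6 + 203)²/4) - (-21797 - 3932) = (¾ - ¼*209²) - 1*(-25729) = (¾ - ¼*43681) + 25729 = (¾ - 43681/4) + 25729 = -21839/2 + 25729 = 29619/2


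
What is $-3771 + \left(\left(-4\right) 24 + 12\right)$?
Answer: $-3855$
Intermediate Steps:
$-3771 + \left(\left(-4\right) 24 + 12\right) = -3771 + \left(-96 + 12\right) = -3771 - 84 = -3855$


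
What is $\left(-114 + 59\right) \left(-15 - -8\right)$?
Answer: $385$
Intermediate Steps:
$\left(-114 + 59\right) \left(-15 - -8\right) = - 55 \left(-15 + 8\right) = \left(-55\right) \left(-7\right) = 385$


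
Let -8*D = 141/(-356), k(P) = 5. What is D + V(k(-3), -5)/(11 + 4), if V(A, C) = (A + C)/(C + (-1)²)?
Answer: 141/2848 ≈ 0.049508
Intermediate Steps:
V(A, C) = (A + C)/(1 + C) (V(A, C) = (A + C)/(C + 1) = (A + C)/(1 + C))
D = 141/2848 (D = -141/(8*(-356)) = -141*(-1)/(8*356) = -⅛*(-141/356) = 141/2848 ≈ 0.049508)
D + V(k(-3), -5)/(11 + 4) = 141/2848 + ((5 - 5)/(1 - 5))/(11 + 4) = 141/2848 + (0/(-4))/15 = 141/2848 + (-¼*0)/15 = 141/2848 + (1/15)*0 = 141/2848 + 0 = 141/2848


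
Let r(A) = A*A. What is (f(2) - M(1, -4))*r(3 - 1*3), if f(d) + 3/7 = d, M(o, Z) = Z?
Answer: 0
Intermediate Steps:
r(A) = A**2
f(d) = -3/7 + d
(f(2) - M(1, -4))*r(3 - 1*3) = ((-3/7 + 2) - 1*(-4))*(3 - 1*3)**2 = (11/7 + 4)*(3 - 3)**2 = (39/7)*0**2 = (39/7)*0 = 0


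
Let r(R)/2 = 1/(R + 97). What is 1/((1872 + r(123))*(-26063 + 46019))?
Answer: 55/2054679738 ≈ 2.6768e-8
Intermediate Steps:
r(R) = 2/(97 + R) (r(R) = 2/(R + 97) = 2/(97 + R))
1/((1872 + r(123))*(-26063 + 46019)) = 1/((1872 + 2/(97 + 123))*(-26063 + 46019)) = 1/((1872 + 2/220)*19956) = 1/((1872 + 2*(1/220))*19956) = 1/((1872 + 1/110)*19956) = 1/((205921/110)*19956) = 1/(2054679738/55) = 55/2054679738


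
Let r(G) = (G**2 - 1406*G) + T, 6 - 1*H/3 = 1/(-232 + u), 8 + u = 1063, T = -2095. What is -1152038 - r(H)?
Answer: -761970737050/677329 ≈ -1.1250e+6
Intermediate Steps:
u = 1055 (u = -8 + 1063 = 1055)
H = 14811/823 (H = 18 - 3/(-232 + 1055) = 18 - 3/823 = 14811/823 ≈ 17.996)
r(G) = -2095 + G**2 - 1406*G (r(G) = (G**2 - 1406*G) - 2095 = -2095 + G**2 - 1406*G)
-1152038 - r(H) = -1152038 - (-2095 + (14811/823)**2 - 1406*14811/823) = -1152038 - (-2095 + 219365721/677329 - 20824266/823) = -1152038 - 1*(-18338009452/677329) = -1152038 + 18338009452/677329 = -761970737050/677329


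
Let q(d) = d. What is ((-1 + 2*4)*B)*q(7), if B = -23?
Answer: -1127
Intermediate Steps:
((-1 + 2*4)*B)*q(7) = ((-1 + 2*4)*(-23))*7 = ((-1 + 8)*(-23))*7 = (7*(-23))*7 = -161*7 = -1127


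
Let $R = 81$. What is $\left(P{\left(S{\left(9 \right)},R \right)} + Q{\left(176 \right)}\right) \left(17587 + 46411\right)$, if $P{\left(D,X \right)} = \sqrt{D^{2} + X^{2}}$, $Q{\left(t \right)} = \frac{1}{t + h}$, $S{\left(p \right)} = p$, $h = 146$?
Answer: $\frac{31999}{161} + 575982 \sqrt{82} \approx 5.2159 \cdot 10^{6}$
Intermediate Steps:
$Q{\left(t \right)} = \frac{1}{146 + t}$ ($Q{\left(t \right)} = \frac{1}{t + 146} = \frac{1}{146 + t}$)
$\left(P{\left(S{\left(9 \right)},R \right)} + Q{\left(176 \right)}\right) \left(17587 + 46411\right) = \left(\sqrt{9^{2} + 81^{2}} + \frac{1}{146 + 176}\right) \left(17587 + 46411\right) = \left(\sqrt{81 + 6561} + \frac{1}{322}\right) 63998 = \left(\sqrt{6642} + \frac{1}{322}\right) 63998 = \left(9 \sqrt{82} + \frac{1}{322}\right) 63998 = \left(\frac{1}{322} + 9 \sqrt{82}\right) 63998 = \frac{31999}{161} + 575982 \sqrt{82}$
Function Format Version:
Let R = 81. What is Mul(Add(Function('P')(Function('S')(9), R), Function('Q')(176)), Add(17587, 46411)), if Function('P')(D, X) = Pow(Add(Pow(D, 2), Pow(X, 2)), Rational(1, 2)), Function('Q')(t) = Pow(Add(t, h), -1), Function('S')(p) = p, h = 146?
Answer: Add(Rational(31999, 161), Mul(575982, Pow(82, Rational(1, 2)))) ≈ 5.2159e+6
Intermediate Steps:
Function('Q')(t) = Pow(Add(146, t), -1) (Function('Q')(t) = Pow(Add(t, 146), -1) = Pow(Add(146, t), -1))
Mul(Add(Function('P')(Function('S')(9), R), Function('Q')(176)), Add(17587, 46411)) = Mul(Add(Pow(Add(Pow(9, 2), Pow(81, 2)), Rational(1, 2)), Pow(Add(146, 176), -1)), Add(17587, 46411)) = Mul(Add(Pow(Add(81, 6561), Rational(1, 2)), Pow(322, -1)), 63998) = Mul(Add(Pow(6642, Rational(1, 2)), Rational(1, 322)), 63998) = Mul(Add(Mul(9, Pow(82, Rational(1, 2))), Rational(1, 322)), 63998) = Mul(Add(Rational(1, 322), Mul(9, Pow(82, Rational(1, 2)))), 63998) = Add(Rational(31999, 161), Mul(575982, Pow(82, Rational(1, 2))))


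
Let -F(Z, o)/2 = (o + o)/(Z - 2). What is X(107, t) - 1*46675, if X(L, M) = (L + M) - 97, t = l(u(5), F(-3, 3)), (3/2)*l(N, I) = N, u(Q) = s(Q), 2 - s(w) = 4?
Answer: -139999/3 ≈ -46666.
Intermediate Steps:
s(w) = -2 (s(w) = 2 - 1*4 = 2 - 4 = -2)
F(Z, o) = -4*o/(-2 + Z) (F(Z, o) = -2*(o + o)/(Z - 2) = -2*2*o/(-2 + Z) = -4*o/(-2 + Z))
u(Q) = -2
l(N, I) = 2*N/3
t = -4/3 (t = (⅔)*(-2) = -4/3 ≈ -1.3333)
X(L, M) = -97 + L + M
X(107, t) - 1*46675 = (-97 + 107 - 4/3) - 1*46675 = 26/3 - 46675 = -139999/3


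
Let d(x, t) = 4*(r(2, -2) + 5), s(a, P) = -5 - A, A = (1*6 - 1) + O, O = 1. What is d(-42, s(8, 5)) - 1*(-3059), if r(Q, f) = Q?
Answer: 3087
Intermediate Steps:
A = 6 (A = (1*6 - 1) + 1 = (6 - 1) + 1 = 5 + 1 = 6)
s(a, P) = -11 (s(a, P) = -5 - 1*6 = -5 - 6 = -11)
d(x, t) = 28 (d(x, t) = 4*(2 + 5) = 4*7 = 28)
d(-42, s(8, 5)) - 1*(-3059) = 28 - 1*(-3059) = 28 + 3059 = 3087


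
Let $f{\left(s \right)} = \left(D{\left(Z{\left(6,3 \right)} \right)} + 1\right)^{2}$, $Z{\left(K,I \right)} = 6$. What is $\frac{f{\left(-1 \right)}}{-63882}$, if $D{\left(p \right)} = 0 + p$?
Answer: $- \frac{7}{9126} \approx -0.00076704$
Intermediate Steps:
$D{\left(p \right)} = p$
$f{\left(s \right)} = 49$ ($f{\left(s \right)} = \left(6 + 1\right)^{2} = 7^{2} = 49$)
$\frac{f{\left(-1 \right)}}{-63882} = \frac{49}{-63882} = 49 \left(- \frac{1}{63882}\right) = - \frac{7}{9126}$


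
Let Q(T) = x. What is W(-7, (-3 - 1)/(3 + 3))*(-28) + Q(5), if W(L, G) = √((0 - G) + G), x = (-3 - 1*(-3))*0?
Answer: 0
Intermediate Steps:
x = 0 (x = (-3 + 3)*0 = 0*0 = 0)
W(L, G) = 0 (W(L, G) = √(-G + G) = √0 = 0)
Q(T) = 0
W(-7, (-3 - 1)/(3 + 3))*(-28) + Q(5) = 0*(-28) + 0 = 0 + 0 = 0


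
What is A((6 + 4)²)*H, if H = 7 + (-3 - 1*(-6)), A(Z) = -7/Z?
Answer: -7/10 ≈ -0.70000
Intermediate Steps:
H = 10 (H = 7 + (-3 + 6) = 7 + 3 = 10)
A((6 + 4)²)*H = -7/(6 + 4)²*10 = -7/(10²)*10 = -7/100*10 = -7/10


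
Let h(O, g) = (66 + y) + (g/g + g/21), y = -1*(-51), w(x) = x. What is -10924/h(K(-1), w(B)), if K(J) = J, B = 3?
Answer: -76468/827 ≈ -92.464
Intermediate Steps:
y = 51
h(O, g) = 118 + g/21 (h(O, g) = (66 + 51) + (g/g + g/21) = 117 + (1 + g*(1/21)) = 117 + (1 + g/21) = 118 + g/21)
-10924/h(K(-1), w(B)) = -10924/(118 + (1/21)*3) = -10924/(118 + ⅐) = -10924/827/7 = -10924*7/827 = -76468/827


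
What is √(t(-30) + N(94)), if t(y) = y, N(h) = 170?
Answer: 2*√35 ≈ 11.832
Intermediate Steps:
√(t(-30) + N(94)) = √(-30 + 170) = √140 = 2*√35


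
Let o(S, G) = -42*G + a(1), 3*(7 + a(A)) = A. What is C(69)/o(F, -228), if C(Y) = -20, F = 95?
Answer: -15/7177 ≈ -0.0020900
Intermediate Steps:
a(A) = -7 + A/3
o(S, G) = -20/3 - 42*G (o(S, G) = -42*G + (-7 + (⅓)*1) = -42*G + (-7 + ⅓) = -42*G - 20/3 = -20/3 - 42*G)
C(69)/o(F, -228) = -20/(-20/3 - 42*(-228)) = -20/(-20/3 + 9576) = -20/28708/3 = -20*3/28708 = -15/7177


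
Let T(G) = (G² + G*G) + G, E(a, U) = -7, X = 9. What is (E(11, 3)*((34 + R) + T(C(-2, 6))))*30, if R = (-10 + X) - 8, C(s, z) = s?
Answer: -6510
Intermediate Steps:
T(G) = G + 2*G² (T(G) = (G² + G²) + G = 2*G² + G = G + 2*G²)
R = -9 (R = (-10 + 9) - 8 = -1 - 8 = -9)
(E(11, 3)*((34 + R) + T(C(-2, 6))))*30 = -7*((34 - 9) - 2*(1 + 2*(-2)))*30 = -7*(25 - 2*(1 - 4))*30 = -7*(25 - 2*(-3))*30 = -7*(25 + 6)*30 = -7*31*30 = -217*30 = -6510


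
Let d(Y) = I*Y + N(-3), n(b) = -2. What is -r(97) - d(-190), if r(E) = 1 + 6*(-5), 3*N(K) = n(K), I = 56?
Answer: 32009/3 ≈ 10670.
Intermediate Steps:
N(K) = -⅔ (N(K) = (⅓)*(-2) = -⅔)
r(E) = -29 (r(E) = 1 - 30 = -29)
d(Y) = -⅔ + 56*Y (d(Y) = 56*Y - ⅔ = -⅔ + 56*Y)
-r(97) - d(-190) = -1*(-29) - (-⅔ + 56*(-190)) = 29 - (-⅔ - 10640) = 29 - 1*(-31922/3) = 29 + 31922/3 = 32009/3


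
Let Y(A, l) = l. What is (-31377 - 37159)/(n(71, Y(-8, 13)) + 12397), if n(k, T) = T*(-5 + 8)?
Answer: -17134/3109 ≈ -5.5111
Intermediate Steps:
n(k, T) = 3*T (n(k, T) = T*3 = 3*T)
(-31377 - 37159)/(n(71, Y(-8, 13)) + 12397) = (-31377 - 37159)/(3*13 + 12397) = -68536/(39 + 12397) = -68536/12436 = -68536*1/12436 = -17134/3109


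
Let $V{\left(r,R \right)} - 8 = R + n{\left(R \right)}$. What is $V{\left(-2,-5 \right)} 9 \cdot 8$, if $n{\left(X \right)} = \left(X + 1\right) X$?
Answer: $1656$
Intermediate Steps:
$n{\left(X \right)} = X \left(1 + X\right)$ ($n{\left(X \right)} = \left(1 + X\right) X = X \left(1 + X\right)$)
$V{\left(r,R \right)} = 8 + R + R \left(1 + R\right)$ ($V{\left(r,R \right)} = 8 + \left(R + R \left(1 + R\right)\right) = 8 + R + R \left(1 + R\right)$)
$V{\left(-2,-5 \right)} 9 \cdot 8 = \left(8 - 5 - 5 \left(1 - 5\right)\right) 9 \cdot 8 = \left(8 - 5 - -20\right) 9 \cdot 8 = \left(8 - 5 + 20\right) 9 \cdot 8 = 23 \cdot 9 \cdot 8 = 207 \cdot 8 = 1656$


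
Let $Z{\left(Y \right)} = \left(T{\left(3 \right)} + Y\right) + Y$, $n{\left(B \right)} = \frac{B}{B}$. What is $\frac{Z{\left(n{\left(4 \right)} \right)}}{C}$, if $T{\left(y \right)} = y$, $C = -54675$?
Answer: $- \frac{1}{10935} \approx -9.1449 \cdot 10^{-5}$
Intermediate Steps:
$n{\left(B \right)} = 1$
$Z{\left(Y \right)} = 3 + 2 Y$ ($Z{\left(Y \right)} = \left(3 + Y\right) + Y = 3 + 2 Y$)
$\frac{Z{\left(n{\left(4 \right)} \right)}}{C} = \frac{3 + 2 \cdot 1}{-54675} = \left(3 + 2\right) \left(- \frac{1}{54675}\right) = 5 \left(- \frac{1}{54675}\right) = - \frac{1}{10935}$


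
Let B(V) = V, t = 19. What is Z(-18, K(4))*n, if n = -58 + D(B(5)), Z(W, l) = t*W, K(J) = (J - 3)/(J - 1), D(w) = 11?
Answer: 16074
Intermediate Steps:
K(J) = (-3 + J)/(-1 + J)
Z(W, l) = 19*W
n = -47 (n = -58 + 11 = -47)
Z(-18, K(4))*n = (19*(-18))*(-47) = -342*(-47) = 16074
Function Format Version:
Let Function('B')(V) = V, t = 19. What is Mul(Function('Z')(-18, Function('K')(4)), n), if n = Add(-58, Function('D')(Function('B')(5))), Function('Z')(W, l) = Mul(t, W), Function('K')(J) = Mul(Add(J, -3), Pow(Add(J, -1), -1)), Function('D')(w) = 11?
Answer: 16074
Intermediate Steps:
Function('K')(J) = Mul(Pow(Add(-1, J), -1), Add(-3, J)) (Function('K')(J) = Mul(Add(-3, J), Pow(Add(-1, J), -1)) = Mul(Pow(Add(-1, J), -1), Add(-3, J)))
Function('Z')(W, l) = Mul(19, W)
n = -47 (n = Add(-58, 11) = -47)
Mul(Function('Z')(-18, Function('K')(4)), n) = Mul(Mul(19, -18), -47) = Mul(-342, -47) = 16074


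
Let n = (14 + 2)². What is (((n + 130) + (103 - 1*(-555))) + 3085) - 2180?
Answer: 1949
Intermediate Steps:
n = 256 (n = 16² = 256)
(((n + 130) + (103 - 1*(-555))) + 3085) - 2180 = (((256 + 130) + (103 - 1*(-555))) + 3085) - 2180 = ((386 + (103 + 555)) + 3085) - 2180 = ((386 + 658) + 3085) - 2180 = (1044 + 3085) - 2180 = 4129 - 2180 = 1949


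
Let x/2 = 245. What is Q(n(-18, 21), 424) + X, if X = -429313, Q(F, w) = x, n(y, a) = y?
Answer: -428823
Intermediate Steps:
x = 490 (x = 2*245 = 490)
Q(F, w) = 490
Q(n(-18, 21), 424) + X = 490 - 429313 = -428823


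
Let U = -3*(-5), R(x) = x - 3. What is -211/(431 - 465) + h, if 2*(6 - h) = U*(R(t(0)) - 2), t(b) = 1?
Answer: 1435/34 ≈ 42.206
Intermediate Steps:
R(x) = -3 + x
U = 15
h = 36 (h = 6 - 15*((-3 + 1) - 2)/2 = 6 - 15*(-2 - 2)/2 = 6 - 15*(-4)/2 = 6 - ½*(-60) = 6 + 30 = 36)
-211/(431 - 465) + h = -211/(431 - 465) + 36 = -211/(-34) + 36 = -211*(-1/34) + 36 = 211/34 + 36 = 1435/34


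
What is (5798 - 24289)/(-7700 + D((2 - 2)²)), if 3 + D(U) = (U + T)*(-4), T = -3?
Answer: 18491/7691 ≈ 2.4042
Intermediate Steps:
D(U) = 9 - 4*U (D(U) = -3 + (U - 3)*(-4) = -3 + (-3 + U)*(-4) = -3 + (12 - 4*U) = 9 - 4*U)
(5798 - 24289)/(-7700 + D((2 - 2)²)) = (5798 - 24289)/(-7700 + (9 - 4*(2 - 2)²)) = -18491/(-7700 + (9 - 4*0²)) = -18491/(-7700 + (9 - 4*0)) = -18491/(-7700 + (9 + 0)) = -18491/(-7700 + 9) = -18491/(-7691) = -18491*(-1/7691) = 18491/7691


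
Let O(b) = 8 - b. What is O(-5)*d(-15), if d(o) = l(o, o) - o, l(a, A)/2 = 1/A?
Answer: 2899/15 ≈ 193.27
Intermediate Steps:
l(a, A) = 2/A
d(o) = -o + 2/o (d(o) = 2/o - o = -o + 2/o)
O(-5)*d(-15) = (8 - 1*(-5))*(-1*(-15) + 2/(-15)) = (8 + 5)*(15 + 2*(-1/15)) = 13*(15 - 2/15) = 13*(223/15) = 2899/15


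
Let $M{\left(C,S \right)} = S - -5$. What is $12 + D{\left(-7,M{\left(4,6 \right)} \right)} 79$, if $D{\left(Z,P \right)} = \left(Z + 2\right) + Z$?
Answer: $-936$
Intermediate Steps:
$M{\left(C,S \right)} = 5 + S$ ($M{\left(C,S \right)} = S + 5 = 5 + S$)
$D{\left(Z,P \right)} = 2 + 2 Z$ ($D{\left(Z,P \right)} = \left(2 + Z\right) + Z = 2 + 2 Z$)
$12 + D{\left(-7,M{\left(4,6 \right)} \right)} 79 = 12 + \left(2 + 2 \left(-7\right)\right) 79 = 12 + \left(2 - 14\right) 79 = 12 - 948 = -936$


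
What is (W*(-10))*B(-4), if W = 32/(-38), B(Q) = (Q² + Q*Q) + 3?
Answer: 5600/19 ≈ 294.74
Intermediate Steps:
B(Q) = 3 + 2*Q² (B(Q) = (Q² + Q²) + 3 = 2*Q² + 3 = 3 + 2*Q²)
W = -16/19 (W = 32*(-1/38) = -16/19 ≈ -0.84210)
(W*(-10))*B(-4) = (-16/19*(-10))*(3 + 2*(-4)²) = 160*(3 + 2*16)/19 = 160*(3 + 32)/19 = (160/19)*35 = 5600/19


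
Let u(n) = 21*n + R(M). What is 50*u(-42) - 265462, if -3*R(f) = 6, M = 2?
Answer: -309662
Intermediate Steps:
R(f) = -2 (R(f) = -1/3*6 = -2)
u(n) = -2 + 21*n (u(n) = 21*n - 2 = -2 + 21*n)
50*u(-42) - 265462 = 50*(-2 + 21*(-42)) - 265462 = 50*(-2 - 882) - 265462 = 50*(-884) - 265462 = -44200 - 265462 = -309662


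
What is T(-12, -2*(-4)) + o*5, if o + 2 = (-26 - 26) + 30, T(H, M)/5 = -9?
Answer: -165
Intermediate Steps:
T(H, M) = -45 (T(H, M) = 5*(-9) = -45)
o = -24 (o = -2 + ((-26 - 26) + 30) = -2 + (-52 + 30) = -2 - 22 = -24)
T(-12, -2*(-4)) + o*5 = -45 - 24*5 = -45 - 120 = -165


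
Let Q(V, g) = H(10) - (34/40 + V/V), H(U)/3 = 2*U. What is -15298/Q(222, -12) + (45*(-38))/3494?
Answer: -535506485/2031761 ≈ -263.57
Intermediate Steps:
H(U) = 6*U (H(U) = 3*(2*U) = 6*U)
Q(V, g) = 1163/20 (Q(V, g) = 6*10 - (34/40 + V/V) = 60 - (34*(1/40) + 1) = 60 - (17/20 + 1) = 60 - 1*37/20 = 60 - 37/20 = 1163/20)
-15298/Q(222, -12) + (45*(-38))/3494 = -15298/1163/20 + (45*(-38))/3494 = -15298*20/1163 - 1710*1/3494 = -305960/1163 - 855/1747 = -535506485/2031761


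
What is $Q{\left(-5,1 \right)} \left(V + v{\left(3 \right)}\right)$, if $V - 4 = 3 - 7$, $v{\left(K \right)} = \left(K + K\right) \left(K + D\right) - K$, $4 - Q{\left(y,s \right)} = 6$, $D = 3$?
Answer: $-66$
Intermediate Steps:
$Q{\left(y,s \right)} = -2$ ($Q{\left(y,s \right)} = 4 - 6 = -2$)
$v{\left(K \right)} = - K + 2 K \left(3 + K\right)$ ($v{\left(K \right)} = \left(K + K\right) \left(K + 3\right) - K = 2 K \left(3 + K\right) - K = - K + 2 K \left(3 + K\right)$)
$V = 0$ ($V = 4 + \left(3 - 7\right) = 4 - 4 = 0$)
$Q{\left(-5,1 \right)} \left(V + v{\left(3 \right)}\right) = - 2 \left(0 + 3 \left(5 + 2 \cdot 3\right)\right) = - 2 \left(0 + 3 \left(5 + 6\right)\right) = - 2 \left(0 + 3 \cdot 11\right) = - 2 \left(0 + 33\right) = \left(-2\right) 33 = -66$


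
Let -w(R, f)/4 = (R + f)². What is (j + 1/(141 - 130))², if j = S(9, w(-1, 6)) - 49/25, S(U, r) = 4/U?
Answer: 12432676/6125625 ≈ 2.0296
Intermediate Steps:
w(R, f) = -4*(R + f)²
j = -341/225 (j = 4/9 - 49/25 = -341/225 ≈ -1.5156)
(j + 1/(141 - 130))² = (-341/225 + 1/(141 - 130))² = (-341/225 + 1/11)² = (-3526/2475)² = 12432676/6125625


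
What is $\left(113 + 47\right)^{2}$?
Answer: $25600$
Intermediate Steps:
$\left(113 + 47\right)^{2} = 160^{2} = 25600$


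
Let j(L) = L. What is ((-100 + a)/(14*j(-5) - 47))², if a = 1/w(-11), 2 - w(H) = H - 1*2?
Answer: 2247001/3080025 ≈ 0.72954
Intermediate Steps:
w(H) = 4 - H (w(H) = 2 - (H - 1*2) = 2 - (H - 2) = 2 - (-2 + H) = 2 + (2 - H) = 4 - H)
a = 1/15 (a = 1/(4 - 1*(-11)) = 1/(4 + 11) = 1/15 ≈ 0.066667)
((-100 + a)/(14*j(-5) - 47))² = ((-100 + 1/15)/(14*(-5) - 47))² = (-1499/(15*(-70 - 47)))² = (-1499/15/(-117))² = (-1499/15*(-1/117))² = (1499/1755)² = 2247001/3080025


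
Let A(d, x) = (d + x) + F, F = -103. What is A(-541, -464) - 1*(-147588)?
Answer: 146480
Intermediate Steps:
A(d, x) = -103 + d + x (A(d, x) = (d + x) - 103 = -103 + d + x)
A(-541, -464) - 1*(-147588) = (-103 - 541 - 464) - 1*(-147588) = -1108 + 147588 = 146480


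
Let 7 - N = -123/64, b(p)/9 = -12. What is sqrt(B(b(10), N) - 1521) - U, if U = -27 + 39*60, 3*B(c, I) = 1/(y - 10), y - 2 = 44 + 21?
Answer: -2313 + I*sqrt(4941710)/57 ≈ -2313.0 + 39.0*I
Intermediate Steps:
y = 67 (y = 2 + (44 + 21) = 2 + 65 = 67)
b(p) = -108 (b(p) = 9*(-12) = -108)
N = 571/64 (N = 7 - (-123)/64 = 7 - 1*(-123/64) = 7 + 123/64 = 571/64 ≈ 8.9219)
B(c, I) = 1/171 (B(c, I) = 1/(3*(67 - 10)) = (1/3)/57 = (1/3)*(1/57) = 1/171)
U = 2313 (U = -27 + 2340 = 2313)
sqrt(B(b(10), N) - 1521) - U = sqrt(1/171 - 1521) - 1*2313 = sqrt(-260090/171) - 2313 = I*sqrt(4941710)/57 - 2313 = -2313 + I*sqrt(4941710)/57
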